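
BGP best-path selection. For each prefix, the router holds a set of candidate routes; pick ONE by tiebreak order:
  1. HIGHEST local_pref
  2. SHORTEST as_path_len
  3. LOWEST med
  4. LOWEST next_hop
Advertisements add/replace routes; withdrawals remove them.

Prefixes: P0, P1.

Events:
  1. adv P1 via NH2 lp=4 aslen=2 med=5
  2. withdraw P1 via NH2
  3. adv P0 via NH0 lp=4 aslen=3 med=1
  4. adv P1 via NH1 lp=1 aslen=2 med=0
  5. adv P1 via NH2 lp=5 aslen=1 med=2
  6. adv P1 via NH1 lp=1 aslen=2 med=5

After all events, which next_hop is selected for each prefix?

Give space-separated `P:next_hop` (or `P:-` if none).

Op 1: best P0=- P1=NH2
Op 2: best P0=- P1=-
Op 3: best P0=NH0 P1=-
Op 4: best P0=NH0 P1=NH1
Op 5: best P0=NH0 P1=NH2
Op 6: best P0=NH0 P1=NH2

Answer: P0:NH0 P1:NH2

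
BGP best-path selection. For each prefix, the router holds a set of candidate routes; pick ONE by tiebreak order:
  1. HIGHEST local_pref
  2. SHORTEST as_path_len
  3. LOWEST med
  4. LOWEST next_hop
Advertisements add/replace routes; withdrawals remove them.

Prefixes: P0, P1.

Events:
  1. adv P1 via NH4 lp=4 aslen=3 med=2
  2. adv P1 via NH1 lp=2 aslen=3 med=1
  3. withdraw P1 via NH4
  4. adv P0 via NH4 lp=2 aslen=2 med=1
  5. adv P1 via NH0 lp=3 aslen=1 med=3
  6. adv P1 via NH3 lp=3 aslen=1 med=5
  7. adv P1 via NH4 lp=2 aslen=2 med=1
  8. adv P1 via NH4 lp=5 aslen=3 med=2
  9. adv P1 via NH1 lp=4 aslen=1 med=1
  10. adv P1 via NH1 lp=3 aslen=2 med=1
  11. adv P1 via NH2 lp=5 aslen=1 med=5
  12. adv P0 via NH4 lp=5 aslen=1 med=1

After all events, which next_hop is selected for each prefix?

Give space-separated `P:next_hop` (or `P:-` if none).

Answer: P0:NH4 P1:NH2

Derivation:
Op 1: best P0=- P1=NH4
Op 2: best P0=- P1=NH4
Op 3: best P0=- P1=NH1
Op 4: best P0=NH4 P1=NH1
Op 5: best P0=NH4 P1=NH0
Op 6: best P0=NH4 P1=NH0
Op 7: best P0=NH4 P1=NH0
Op 8: best P0=NH4 P1=NH4
Op 9: best P0=NH4 P1=NH4
Op 10: best P0=NH4 P1=NH4
Op 11: best P0=NH4 P1=NH2
Op 12: best P0=NH4 P1=NH2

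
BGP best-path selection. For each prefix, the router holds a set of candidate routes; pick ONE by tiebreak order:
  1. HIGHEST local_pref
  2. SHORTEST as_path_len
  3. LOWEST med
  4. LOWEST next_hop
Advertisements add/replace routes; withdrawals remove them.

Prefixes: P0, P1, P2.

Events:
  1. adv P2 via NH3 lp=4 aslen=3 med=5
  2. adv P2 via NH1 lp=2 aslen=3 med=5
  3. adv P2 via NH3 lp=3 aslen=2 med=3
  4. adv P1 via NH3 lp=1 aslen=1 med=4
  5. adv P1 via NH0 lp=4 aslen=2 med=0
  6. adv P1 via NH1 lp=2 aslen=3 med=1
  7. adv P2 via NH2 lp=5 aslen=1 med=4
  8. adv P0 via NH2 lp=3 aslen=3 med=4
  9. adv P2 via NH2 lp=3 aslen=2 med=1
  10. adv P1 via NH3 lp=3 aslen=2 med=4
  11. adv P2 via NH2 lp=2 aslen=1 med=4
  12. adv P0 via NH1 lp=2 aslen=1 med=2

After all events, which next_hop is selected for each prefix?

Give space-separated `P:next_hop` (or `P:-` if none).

Op 1: best P0=- P1=- P2=NH3
Op 2: best P0=- P1=- P2=NH3
Op 3: best P0=- P1=- P2=NH3
Op 4: best P0=- P1=NH3 P2=NH3
Op 5: best P0=- P1=NH0 P2=NH3
Op 6: best P0=- P1=NH0 P2=NH3
Op 7: best P0=- P1=NH0 P2=NH2
Op 8: best P0=NH2 P1=NH0 P2=NH2
Op 9: best P0=NH2 P1=NH0 P2=NH2
Op 10: best P0=NH2 P1=NH0 P2=NH2
Op 11: best P0=NH2 P1=NH0 P2=NH3
Op 12: best P0=NH2 P1=NH0 P2=NH3

Answer: P0:NH2 P1:NH0 P2:NH3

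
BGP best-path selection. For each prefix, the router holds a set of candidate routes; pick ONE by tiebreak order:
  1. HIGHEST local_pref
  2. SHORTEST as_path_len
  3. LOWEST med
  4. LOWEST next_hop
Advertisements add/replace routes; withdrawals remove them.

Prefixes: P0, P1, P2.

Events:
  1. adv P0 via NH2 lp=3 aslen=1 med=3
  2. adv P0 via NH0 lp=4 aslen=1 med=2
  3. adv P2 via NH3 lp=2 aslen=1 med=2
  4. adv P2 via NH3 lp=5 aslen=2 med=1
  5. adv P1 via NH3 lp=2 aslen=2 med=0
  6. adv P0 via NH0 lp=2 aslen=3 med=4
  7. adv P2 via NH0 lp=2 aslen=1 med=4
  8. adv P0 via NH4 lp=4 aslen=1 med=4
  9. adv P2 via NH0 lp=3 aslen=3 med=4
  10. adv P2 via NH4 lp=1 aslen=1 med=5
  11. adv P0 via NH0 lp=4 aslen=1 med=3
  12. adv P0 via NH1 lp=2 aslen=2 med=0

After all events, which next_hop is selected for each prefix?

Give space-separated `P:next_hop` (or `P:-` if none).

Answer: P0:NH0 P1:NH3 P2:NH3

Derivation:
Op 1: best P0=NH2 P1=- P2=-
Op 2: best P0=NH0 P1=- P2=-
Op 3: best P0=NH0 P1=- P2=NH3
Op 4: best P0=NH0 P1=- P2=NH3
Op 5: best P0=NH0 P1=NH3 P2=NH3
Op 6: best P0=NH2 P1=NH3 P2=NH3
Op 7: best P0=NH2 P1=NH3 P2=NH3
Op 8: best P0=NH4 P1=NH3 P2=NH3
Op 9: best P0=NH4 P1=NH3 P2=NH3
Op 10: best P0=NH4 P1=NH3 P2=NH3
Op 11: best P0=NH0 P1=NH3 P2=NH3
Op 12: best P0=NH0 P1=NH3 P2=NH3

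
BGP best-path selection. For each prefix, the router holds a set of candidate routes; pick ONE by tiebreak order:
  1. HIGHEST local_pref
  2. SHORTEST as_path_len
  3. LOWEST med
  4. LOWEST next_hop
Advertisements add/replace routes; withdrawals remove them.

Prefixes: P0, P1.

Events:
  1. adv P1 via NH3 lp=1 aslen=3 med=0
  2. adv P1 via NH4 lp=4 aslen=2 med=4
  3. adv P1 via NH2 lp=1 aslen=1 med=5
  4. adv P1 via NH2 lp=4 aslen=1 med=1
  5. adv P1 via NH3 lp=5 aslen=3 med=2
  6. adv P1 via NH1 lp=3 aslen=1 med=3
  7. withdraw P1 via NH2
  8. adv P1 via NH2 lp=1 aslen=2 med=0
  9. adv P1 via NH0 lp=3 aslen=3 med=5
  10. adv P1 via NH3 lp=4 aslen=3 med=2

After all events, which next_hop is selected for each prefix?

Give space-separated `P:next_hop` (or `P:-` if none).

Op 1: best P0=- P1=NH3
Op 2: best P0=- P1=NH4
Op 3: best P0=- P1=NH4
Op 4: best P0=- P1=NH2
Op 5: best P0=- P1=NH3
Op 6: best P0=- P1=NH3
Op 7: best P0=- P1=NH3
Op 8: best P0=- P1=NH3
Op 9: best P0=- P1=NH3
Op 10: best P0=- P1=NH4

Answer: P0:- P1:NH4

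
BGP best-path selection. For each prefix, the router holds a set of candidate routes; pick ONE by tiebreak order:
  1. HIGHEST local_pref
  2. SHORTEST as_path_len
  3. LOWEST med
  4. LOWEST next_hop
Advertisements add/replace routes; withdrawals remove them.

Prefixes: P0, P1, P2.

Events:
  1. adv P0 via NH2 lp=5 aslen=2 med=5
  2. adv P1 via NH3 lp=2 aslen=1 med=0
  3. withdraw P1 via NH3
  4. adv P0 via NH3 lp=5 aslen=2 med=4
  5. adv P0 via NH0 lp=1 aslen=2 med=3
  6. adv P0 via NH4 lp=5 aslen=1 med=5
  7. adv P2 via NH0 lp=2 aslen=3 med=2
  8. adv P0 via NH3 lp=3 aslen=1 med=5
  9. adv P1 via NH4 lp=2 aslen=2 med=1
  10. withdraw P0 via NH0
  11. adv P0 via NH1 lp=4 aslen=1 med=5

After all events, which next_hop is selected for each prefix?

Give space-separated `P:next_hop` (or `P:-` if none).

Op 1: best P0=NH2 P1=- P2=-
Op 2: best P0=NH2 P1=NH3 P2=-
Op 3: best P0=NH2 P1=- P2=-
Op 4: best P0=NH3 P1=- P2=-
Op 5: best P0=NH3 P1=- P2=-
Op 6: best P0=NH4 P1=- P2=-
Op 7: best P0=NH4 P1=- P2=NH0
Op 8: best P0=NH4 P1=- P2=NH0
Op 9: best P0=NH4 P1=NH4 P2=NH0
Op 10: best P0=NH4 P1=NH4 P2=NH0
Op 11: best P0=NH4 P1=NH4 P2=NH0

Answer: P0:NH4 P1:NH4 P2:NH0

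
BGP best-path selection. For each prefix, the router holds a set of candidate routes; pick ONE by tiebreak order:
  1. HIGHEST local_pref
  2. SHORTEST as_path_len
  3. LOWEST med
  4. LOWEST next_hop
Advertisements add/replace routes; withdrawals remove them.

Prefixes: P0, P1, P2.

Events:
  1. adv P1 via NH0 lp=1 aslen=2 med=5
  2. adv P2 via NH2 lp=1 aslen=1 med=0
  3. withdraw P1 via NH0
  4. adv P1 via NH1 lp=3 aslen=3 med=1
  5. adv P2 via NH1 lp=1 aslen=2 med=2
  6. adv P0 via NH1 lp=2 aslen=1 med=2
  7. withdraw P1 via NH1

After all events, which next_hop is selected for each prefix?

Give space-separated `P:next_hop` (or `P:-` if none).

Answer: P0:NH1 P1:- P2:NH2

Derivation:
Op 1: best P0=- P1=NH0 P2=-
Op 2: best P0=- P1=NH0 P2=NH2
Op 3: best P0=- P1=- P2=NH2
Op 4: best P0=- P1=NH1 P2=NH2
Op 5: best P0=- P1=NH1 P2=NH2
Op 6: best P0=NH1 P1=NH1 P2=NH2
Op 7: best P0=NH1 P1=- P2=NH2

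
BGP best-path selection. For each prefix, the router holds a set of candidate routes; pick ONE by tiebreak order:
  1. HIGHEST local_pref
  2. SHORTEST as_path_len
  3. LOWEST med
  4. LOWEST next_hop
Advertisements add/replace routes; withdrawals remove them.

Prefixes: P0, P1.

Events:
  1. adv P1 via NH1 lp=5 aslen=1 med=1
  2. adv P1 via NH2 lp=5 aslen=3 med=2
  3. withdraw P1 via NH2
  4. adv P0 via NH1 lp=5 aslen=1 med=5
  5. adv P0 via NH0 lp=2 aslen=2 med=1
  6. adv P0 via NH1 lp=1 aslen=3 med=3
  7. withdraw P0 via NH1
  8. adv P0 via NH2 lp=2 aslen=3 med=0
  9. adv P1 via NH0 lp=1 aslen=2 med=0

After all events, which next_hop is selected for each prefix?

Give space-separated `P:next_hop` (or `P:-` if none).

Answer: P0:NH0 P1:NH1

Derivation:
Op 1: best P0=- P1=NH1
Op 2: best P0=- P1=NH1
Op 3: best P0=- P1=NH1
Op 4: best P0=NH1 P1=NH1
Op 5: best P0=NH1 P1=NH1
Op 6: best P0=NH0 P1=NH1
Op 7: best P0=NH0 P1=NH1
Op 8: best P0=NH0 P1=NH1
Op 9: best P0=NH0 P1=NH1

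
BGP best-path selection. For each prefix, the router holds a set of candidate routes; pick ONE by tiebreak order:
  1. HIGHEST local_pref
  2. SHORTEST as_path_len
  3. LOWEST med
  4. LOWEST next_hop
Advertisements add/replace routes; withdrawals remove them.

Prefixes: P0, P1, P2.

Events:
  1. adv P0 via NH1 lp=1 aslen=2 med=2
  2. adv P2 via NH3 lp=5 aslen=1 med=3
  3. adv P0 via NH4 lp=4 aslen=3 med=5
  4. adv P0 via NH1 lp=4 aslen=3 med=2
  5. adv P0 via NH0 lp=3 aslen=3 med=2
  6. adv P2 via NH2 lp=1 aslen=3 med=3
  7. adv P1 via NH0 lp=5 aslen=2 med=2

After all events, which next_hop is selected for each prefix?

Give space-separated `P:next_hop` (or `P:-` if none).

Op 1: best P0=NH1 P1=- P2=-
Op 2: best P0=NH1 P1=- P2=NH3
Op 3: best P0=NH4 P1=- P2=NH3
Op 4: best P0=NH1 P1=- P2=NH3
Op 5: best P0=NH1 P1=- P2=NH3
Op 6: best P0=NH1 P1=- P2=NH3
Op 7: best P0=NH1 P1=NH0 P2=NH3

Answer: P0:NH1 P1:NH0 P2:NH3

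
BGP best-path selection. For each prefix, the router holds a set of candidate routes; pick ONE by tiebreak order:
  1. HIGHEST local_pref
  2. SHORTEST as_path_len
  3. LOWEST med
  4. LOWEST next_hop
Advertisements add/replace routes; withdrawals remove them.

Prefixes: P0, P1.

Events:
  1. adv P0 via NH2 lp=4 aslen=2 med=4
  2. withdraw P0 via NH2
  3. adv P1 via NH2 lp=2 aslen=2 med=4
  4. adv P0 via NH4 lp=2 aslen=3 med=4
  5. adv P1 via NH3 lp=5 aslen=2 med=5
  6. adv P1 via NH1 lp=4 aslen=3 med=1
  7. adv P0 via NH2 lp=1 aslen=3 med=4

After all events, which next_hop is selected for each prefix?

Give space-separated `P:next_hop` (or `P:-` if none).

Answer: P0:NH4 P1:NH3

Derivation:
Op 1: best P0=NH2 P1=-
Op 2: best P0=- P1=-
Op 3: best P0=- P1=NH2
Op 4: best P0=NH4 P1=NH2
Op 5: best P0=NH4 P1=NH3
Op 6: best P0=NH4 P1=NH3
Op 7: best P0=NH4 P1=NH3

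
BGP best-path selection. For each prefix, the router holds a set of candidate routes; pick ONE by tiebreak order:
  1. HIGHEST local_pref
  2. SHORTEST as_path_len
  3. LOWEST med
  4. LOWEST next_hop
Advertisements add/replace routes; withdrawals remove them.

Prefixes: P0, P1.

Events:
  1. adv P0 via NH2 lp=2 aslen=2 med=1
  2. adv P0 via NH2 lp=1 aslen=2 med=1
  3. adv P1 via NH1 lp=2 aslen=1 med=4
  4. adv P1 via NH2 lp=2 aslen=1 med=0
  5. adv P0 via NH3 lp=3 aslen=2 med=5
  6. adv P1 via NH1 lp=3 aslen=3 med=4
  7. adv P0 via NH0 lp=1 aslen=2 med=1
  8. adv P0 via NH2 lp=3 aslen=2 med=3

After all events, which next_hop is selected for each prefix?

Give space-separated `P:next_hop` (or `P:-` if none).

Answer: P0:NH2 P1:NH1

Derivation:
Op 1: best P0=NH2 P1=-
Op 2: best P0=NH2 P1=-
Op 3: best P0=NH2 P1=NH1
Op 4: best P0=NH2 P1=NH2
Op 5: best P0=NH3 P1=NH2
Op 6: best P0=NH3 P1=NH1
Op 7: best P0=NH3 P1=NH1
Op 8: best P0=NH2 P1=NH1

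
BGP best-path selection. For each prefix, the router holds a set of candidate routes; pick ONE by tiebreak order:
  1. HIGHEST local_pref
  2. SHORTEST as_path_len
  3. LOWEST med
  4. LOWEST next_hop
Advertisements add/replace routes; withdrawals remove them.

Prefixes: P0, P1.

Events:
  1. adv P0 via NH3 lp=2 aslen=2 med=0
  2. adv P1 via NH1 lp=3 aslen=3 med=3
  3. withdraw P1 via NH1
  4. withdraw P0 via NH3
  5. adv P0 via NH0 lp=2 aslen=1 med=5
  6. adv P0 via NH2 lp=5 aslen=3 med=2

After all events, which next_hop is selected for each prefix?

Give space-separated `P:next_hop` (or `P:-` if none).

Answer: P0:NH2 P1:-

Derivation:
Op 1: best P0=NH3 P1=-
Op 2: best P0=NH3 P1=NH1
Op 3: best P0=NH3 P1=-
Op 4: best P0=- P1=-
Op 5: best P0=NH0 P1=-
Op 6: best P0=NH2 P1=-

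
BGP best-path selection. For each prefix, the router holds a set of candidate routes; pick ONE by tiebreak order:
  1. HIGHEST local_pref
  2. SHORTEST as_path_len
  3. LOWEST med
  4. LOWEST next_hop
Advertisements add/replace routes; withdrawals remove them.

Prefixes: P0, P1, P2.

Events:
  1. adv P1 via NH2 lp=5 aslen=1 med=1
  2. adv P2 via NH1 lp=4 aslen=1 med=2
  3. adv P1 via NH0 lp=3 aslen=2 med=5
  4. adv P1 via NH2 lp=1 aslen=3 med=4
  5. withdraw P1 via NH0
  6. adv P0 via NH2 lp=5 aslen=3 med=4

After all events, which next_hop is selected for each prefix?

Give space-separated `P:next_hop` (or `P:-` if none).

Answer: P0:NH2 P1:NH2 P2:NH1

Derivation:
Op 1: best P0=- P1=NH2 P2=-
Op 2: best P0=- P1=NH2 P2=NH1
Op 3: best P0=- P1=NH2 P2=NH1
Op 4: best P0=- P1=NH0 P2=NH1
Op 5: best P0=- P1=NH2 P2=NH1
Op 6: best P0=NH2 P1=NH2 P2=NH1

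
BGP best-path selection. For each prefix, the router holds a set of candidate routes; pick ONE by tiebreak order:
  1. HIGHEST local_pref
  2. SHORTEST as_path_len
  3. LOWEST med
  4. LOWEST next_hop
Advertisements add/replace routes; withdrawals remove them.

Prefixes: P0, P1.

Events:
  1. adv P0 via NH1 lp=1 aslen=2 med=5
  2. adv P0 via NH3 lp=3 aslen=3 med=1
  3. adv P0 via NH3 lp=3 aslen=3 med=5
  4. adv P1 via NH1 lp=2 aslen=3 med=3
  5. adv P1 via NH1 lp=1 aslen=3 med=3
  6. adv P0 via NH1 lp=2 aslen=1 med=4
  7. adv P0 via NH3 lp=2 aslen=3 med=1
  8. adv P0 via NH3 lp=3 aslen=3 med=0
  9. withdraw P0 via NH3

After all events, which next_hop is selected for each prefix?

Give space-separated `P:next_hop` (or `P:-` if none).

Answer: P0:NH1 P1:NH1

Derivation:
Op 1: best P0=NH1 P1=-
Op 2: best P0=NH3 P1=-
Op 3: best P0=NH3 P1=-
Op 4: best P0=NH3 P1=NH1
Op 5: best P0=NH3 P1=NH1
Op 6: best P0=NH3 P1=NH1
Op 7: best P0=NH1 P1=NH1
Op 8: best P0=NH3 P1=NH1
Op 9: best P0=NH1 P1=NH1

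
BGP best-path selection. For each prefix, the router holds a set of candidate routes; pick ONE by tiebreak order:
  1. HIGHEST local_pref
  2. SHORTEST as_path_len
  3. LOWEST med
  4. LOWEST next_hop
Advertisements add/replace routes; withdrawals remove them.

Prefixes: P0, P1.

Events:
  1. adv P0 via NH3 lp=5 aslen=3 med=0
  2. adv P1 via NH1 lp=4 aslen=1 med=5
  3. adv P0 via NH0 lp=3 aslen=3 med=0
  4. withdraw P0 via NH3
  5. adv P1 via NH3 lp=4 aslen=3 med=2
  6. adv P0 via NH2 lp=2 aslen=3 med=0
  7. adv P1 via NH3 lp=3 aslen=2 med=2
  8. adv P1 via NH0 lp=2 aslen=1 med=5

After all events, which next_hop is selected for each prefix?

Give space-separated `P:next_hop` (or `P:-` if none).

Answer: P0:NH0 P1:NH1

Derivation:
Op 1: best P0=NH3 P1=-
Op 2: best P0=NH3 P1=NH1
Op 3: best P0=NH3 P1=NH1
Op 4: best P0=NH0 P1=NH1
Op 5: best P0=NH0 P1=NH1
Op 6: best P0=NH0 P1=NH1
Op 7: best P0=NH0 P1=NH1
Op 8: best P0=NH0 P1=NH1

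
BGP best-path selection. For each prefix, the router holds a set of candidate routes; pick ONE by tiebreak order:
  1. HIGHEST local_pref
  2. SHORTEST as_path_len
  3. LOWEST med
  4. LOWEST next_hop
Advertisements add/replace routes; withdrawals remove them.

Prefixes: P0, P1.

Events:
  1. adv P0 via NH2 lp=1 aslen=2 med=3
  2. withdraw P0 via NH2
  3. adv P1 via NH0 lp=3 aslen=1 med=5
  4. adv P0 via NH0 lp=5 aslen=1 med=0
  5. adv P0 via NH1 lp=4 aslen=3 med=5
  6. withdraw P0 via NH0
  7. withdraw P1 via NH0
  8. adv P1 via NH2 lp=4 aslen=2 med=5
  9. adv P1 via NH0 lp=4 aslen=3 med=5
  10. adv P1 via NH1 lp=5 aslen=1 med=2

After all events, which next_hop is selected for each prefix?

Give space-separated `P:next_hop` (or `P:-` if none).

Op 1: best P0=NH2 P1=-
Op 2: best P0=- P1=-
Op 3: best P0=- P1=NH0
Op 4: best P0=NH0 P1=NH0
Op 5: best P0=NH0 P1=NH0
Op 6: best P0=NH1 P1=NH0
Op 7: best P0=NH1 P1=-
Op 8: best P0=NH1 P1=NH2
Op 9: best P0=NH1 P1=NH2
Op 10: best P0=NH1 P1=NH1

Answer: P0:NH1 P1:NH1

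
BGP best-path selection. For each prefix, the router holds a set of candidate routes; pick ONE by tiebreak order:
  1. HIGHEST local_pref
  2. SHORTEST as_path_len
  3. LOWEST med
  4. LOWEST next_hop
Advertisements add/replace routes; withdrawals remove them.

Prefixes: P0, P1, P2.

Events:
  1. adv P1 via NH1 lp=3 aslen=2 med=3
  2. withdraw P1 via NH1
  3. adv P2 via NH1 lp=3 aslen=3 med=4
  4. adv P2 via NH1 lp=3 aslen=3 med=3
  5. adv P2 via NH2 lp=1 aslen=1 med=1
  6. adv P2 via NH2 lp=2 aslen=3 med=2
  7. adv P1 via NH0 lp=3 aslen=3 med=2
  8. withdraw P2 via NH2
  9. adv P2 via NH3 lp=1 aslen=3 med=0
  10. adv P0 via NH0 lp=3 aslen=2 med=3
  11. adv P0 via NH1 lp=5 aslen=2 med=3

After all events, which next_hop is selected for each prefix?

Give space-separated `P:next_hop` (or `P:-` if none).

Answer: P0:NH1 P1:NH0 P2:NH1

Derivation:
Op 1: best P0=- P1=NH1 P2=-
Op 2: best P0=- P1=- P2=-
Op 3: best P0=- P1=- P2=NH1
Op 4: best P0=- P1=- P2=NH1
Op 5: best P0=- P1=- P2=NH1
Op 6: best P0=- P1=- P2=NH1
Op 7: best P0=- P1=NH0 P2=NH1
Op 8: best P0=- P1=NH0 P2=NH1
Op 9: best P0=- P1=NH0 P2=NH1
Op 10: best P0=NH0 P1=NH0 P2=NH1
Op 11: best P0=NH1 P1=NH0 P2=NH1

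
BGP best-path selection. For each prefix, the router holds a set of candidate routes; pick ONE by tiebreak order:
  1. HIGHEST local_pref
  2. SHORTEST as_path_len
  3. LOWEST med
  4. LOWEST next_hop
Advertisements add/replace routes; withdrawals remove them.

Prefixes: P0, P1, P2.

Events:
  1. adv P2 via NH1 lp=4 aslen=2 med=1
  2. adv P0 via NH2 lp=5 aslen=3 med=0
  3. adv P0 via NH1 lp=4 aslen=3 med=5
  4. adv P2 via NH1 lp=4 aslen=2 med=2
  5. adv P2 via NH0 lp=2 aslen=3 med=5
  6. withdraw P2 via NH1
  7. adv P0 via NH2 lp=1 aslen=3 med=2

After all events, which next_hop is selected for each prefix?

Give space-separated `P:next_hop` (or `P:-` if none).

Op 1: best P0=- P1=- P2=NH1
Op 2: best P0=NH2 P1=- P2=NH1
Op 3: best P0=NH2 P1=- P2=NH1
Op 4: best P0=NH2 P1=- P2=NH1
Op 5: best P0=NH2 P1=- P2=NH1
Op 6: best P0=NH2 P1=- P2=NH0
Op 7: best P0=NH1 P1=- P2=NH0

Answer: P0:NH1 P1:- P2:NH0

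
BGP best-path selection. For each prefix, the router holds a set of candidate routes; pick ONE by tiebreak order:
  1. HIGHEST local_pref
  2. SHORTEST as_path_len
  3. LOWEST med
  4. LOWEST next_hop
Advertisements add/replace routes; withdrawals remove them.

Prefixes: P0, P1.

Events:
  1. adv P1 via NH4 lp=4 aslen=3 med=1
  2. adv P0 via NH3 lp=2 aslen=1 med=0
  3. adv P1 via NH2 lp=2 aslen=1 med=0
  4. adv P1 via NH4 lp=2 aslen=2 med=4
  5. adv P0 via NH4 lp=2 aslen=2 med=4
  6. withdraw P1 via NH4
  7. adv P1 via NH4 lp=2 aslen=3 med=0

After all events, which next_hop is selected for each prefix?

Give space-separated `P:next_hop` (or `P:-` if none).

Answer: P0:NH3 P1:NH2

Derivation:
Op 1: best P0=- P1=NH4
Op 2: best P0=NH3 P1=NH4
Op 3: best P0=NH3 P1=NH4
Op 4: best P0=NH3 P1=NH2
Op 5: best P0=NH3 P1=NH2
Op 6: best P0=NH3 P1=NH2
Op 7: best P0=NH3 P1=NH2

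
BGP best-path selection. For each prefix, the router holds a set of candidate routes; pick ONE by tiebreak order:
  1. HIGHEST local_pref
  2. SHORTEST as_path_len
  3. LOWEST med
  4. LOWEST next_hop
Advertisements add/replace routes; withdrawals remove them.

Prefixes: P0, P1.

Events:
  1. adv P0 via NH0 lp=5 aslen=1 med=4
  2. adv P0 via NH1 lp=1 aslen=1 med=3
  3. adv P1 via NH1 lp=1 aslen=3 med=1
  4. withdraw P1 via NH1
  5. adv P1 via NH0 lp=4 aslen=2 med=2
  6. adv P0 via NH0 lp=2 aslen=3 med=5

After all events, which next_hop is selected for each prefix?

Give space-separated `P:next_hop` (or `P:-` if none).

Answer: P0:NH0 P1:NH0

Derivation:
Op 1: best P0=NH0 P1=-
Op 2: best P0=NH0 P1=-
Op 3: best P0=NH0 P1=NH1
Op 4: best P0=NH0 P1=-
Op 5: best P0=NH0 P1=NH0
Op 6: best P0=NH0 P1=NH0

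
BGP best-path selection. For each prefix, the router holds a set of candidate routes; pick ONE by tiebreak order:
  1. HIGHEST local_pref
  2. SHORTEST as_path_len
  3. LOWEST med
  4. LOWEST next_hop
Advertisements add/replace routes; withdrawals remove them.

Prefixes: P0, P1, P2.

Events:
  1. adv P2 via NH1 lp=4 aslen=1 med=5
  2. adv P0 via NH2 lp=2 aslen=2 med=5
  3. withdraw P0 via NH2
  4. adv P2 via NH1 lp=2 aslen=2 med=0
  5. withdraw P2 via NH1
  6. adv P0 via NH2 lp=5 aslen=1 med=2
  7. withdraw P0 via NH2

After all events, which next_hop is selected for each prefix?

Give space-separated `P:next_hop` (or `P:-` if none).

Answer: P0:- P1:- P2:-

Derivation:
Op 1: best P0=- P1=- P2=NH1
Op 2: best P0=NH2 P1=- P2=NH1
Op 3: best P0=- P1=- P2=NH1
Op 4: best P0=- P1=- P2=NH1
Op 5: best P0=- P1=- P2=-
Op 6: best P0=NH2 P1=- P2=-
Op 7: best P0=- P1=- P2=-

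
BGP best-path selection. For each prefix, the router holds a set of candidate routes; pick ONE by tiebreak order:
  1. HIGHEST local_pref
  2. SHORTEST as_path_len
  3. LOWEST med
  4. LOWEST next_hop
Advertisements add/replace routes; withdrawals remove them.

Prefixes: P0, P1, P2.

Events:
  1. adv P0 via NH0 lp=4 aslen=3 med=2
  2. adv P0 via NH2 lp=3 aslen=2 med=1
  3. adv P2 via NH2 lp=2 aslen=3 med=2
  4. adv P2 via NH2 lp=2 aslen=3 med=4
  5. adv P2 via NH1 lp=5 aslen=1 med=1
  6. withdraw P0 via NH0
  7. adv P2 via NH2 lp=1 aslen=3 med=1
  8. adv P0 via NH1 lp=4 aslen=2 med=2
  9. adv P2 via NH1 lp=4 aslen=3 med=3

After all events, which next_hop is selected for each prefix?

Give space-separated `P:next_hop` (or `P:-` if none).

Op 1: best P0=NH0 P1=- P2=-
Op 2: best P0=NH0 P1=- P2=-
Op 3: best P0=NH0 P1=- P2=NH2
Op 4: best P0=NH0 P1=- P2=NH2
Op 5: best P0=NH0 P1=- P2=NH1
Op 6: best P0=NH2 P1=- P2=NH1
Op 7: best P0=NH2 P1=- P2=NH1
Op 8: best P0=NH1 P1=- P2=NH1
Op 9: best P0=NH1 P1=- P2=NH1

Answer: P0:NH1 P1:- P2:NH1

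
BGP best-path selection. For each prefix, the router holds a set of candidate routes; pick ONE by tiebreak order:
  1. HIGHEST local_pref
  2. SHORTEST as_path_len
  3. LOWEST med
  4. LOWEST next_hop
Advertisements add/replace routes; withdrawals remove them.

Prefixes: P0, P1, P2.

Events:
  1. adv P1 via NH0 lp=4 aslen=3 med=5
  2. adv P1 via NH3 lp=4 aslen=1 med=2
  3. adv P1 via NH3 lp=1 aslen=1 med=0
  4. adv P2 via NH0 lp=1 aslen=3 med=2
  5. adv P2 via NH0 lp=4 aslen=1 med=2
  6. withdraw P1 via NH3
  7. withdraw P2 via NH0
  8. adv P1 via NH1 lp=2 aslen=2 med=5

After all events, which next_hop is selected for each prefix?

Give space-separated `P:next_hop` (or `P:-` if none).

Answer: P0:- P1:NH0 P2:-

Derivation:
Op 1: best P0=- P1=NH0 P2=-
Op 2: best P0=- P1=NH3 P2=-
Op 3: best P0=- P1=NH0 P2=-
Op 4: best P0=- P1=NH0 P2=NH0
Op 5: best P0=- P1=NH0 P2=NH0
Op 6: best P0=- P1=NH0 P2=NH0
Op 7: best P0=- P1=NH0 P2=-
Op 8: best P0=- P1=NH0 P2=-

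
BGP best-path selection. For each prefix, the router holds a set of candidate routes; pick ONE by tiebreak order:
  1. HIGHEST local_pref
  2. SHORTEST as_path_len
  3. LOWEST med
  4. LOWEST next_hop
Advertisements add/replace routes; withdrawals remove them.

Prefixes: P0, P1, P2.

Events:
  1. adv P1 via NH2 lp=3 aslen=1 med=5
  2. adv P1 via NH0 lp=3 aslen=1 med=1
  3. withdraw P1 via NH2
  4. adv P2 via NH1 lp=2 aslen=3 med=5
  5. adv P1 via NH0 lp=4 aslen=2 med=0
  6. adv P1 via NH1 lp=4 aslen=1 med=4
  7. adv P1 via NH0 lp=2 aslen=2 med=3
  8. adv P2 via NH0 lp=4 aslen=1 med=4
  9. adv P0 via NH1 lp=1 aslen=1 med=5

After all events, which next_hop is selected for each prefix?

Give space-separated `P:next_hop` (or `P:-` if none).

Op 1: best P0=- P1=NH2 P2=-
Op 2: best P0=- P1=NH0 P2=-
Op 3: best P0=- P1=NH0 P2=-
Op 4: best P0=- P1=NH0 P2=NH1
Op 5: best P0=- P1=NH0 P2=NH1
Op 6: best P0=- P1=NH1 P2=NH1
Op 7: best P0=- P1=NH1 P2=NH1
Op 8: best P0=- P1=NH1 P2=NH0
Op 9: best P0=NH1 P1=NH1 P2=NH0

Answer: P0:NH1 P1:NH1 P2:NH0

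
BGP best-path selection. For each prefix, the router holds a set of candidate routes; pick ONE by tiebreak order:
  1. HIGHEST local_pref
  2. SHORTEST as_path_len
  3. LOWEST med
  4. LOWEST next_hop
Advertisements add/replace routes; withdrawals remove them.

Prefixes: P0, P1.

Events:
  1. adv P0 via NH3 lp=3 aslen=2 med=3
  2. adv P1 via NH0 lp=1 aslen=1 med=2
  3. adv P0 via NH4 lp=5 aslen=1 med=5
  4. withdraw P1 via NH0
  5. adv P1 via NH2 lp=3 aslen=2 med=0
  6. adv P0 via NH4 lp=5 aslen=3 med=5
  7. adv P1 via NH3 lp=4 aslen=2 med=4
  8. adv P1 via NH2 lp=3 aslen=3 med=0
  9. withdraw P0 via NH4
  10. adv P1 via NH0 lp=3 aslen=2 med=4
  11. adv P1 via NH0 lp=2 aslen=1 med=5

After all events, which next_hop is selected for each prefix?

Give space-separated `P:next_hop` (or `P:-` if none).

Answer: P0:NH3 P1:NH3

Derivation:
Op 1: best P0=NH3 P1=-
Op 2: best P0=NH3 P1=NH0
Op 3: best P0=NH4 P1=NH0
Op 4: best P0=NH4 P1=-
Op 5: best P0=NH4 P1=NH2
Op 6: best P0=NH4 P1=NH2
Op 7: best P0=NH4 P1=NH3
Op 8: best P0=NH4 P1=NH3
Op 9: best P0=NH3 P1=NH3
Op 10: best P0=NH3 P1=NH3
Op 11: best P0=NH3 P1=NH3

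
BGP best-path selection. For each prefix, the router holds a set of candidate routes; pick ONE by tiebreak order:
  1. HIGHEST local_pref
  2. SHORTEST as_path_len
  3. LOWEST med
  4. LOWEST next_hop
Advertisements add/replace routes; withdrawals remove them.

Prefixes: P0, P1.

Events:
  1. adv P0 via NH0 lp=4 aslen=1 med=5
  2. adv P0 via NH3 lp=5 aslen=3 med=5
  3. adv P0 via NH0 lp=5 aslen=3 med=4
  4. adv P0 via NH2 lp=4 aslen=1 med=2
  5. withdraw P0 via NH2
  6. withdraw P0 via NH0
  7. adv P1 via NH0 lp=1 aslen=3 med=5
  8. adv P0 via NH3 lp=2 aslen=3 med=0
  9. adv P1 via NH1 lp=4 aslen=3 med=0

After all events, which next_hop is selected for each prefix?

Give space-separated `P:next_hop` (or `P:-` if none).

Answer: P0:NH3 P1:NH1

Derivation:
Op 1: best P0=NH0 P1=-
Op 2: best P0=NH3 P1=-
Op 3: best P0=NH0 P1=-
Op 4: best P0=NH0 P1=-
Op 5: best P0=NH0 P1=-
Op 6: best P0=NH3 P1=-
Op 7: best P0=NH3 P1=NH0
Op 8: best P0=NH3 P1=NH0
Op 9: best P0=NH3 P1=NH1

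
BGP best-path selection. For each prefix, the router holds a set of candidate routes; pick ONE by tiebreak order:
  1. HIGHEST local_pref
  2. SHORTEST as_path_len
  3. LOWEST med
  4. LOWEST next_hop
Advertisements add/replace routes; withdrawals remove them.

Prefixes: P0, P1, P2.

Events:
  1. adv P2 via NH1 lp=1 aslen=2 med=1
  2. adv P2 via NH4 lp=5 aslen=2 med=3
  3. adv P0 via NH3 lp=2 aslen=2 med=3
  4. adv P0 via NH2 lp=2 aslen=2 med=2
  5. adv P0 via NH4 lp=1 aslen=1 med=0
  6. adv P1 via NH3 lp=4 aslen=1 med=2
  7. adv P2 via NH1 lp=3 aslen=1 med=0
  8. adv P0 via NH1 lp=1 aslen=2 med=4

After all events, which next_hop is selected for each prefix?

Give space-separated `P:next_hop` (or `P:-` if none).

Op 1: best P0=- P1=- P2=NH1
Op 2: best P0=- P1=- P2=NH4
Op 3: best P0=NH3 P1=- P2=NH4
Op 4: best P0=NH2 P1=- P2=NH4
Op 5: best P0=NH2 P1=- P2=NH4
Op 6: best P0=NH2 P1=NH3 P2=NH4
Op 7: best P0=NH2 P1=NH3 P2=NH4
Op 8: best P0=NH2 P1=NH3 P2=NH4

Answer: P0:NH2 P1:NH3 P2:NH4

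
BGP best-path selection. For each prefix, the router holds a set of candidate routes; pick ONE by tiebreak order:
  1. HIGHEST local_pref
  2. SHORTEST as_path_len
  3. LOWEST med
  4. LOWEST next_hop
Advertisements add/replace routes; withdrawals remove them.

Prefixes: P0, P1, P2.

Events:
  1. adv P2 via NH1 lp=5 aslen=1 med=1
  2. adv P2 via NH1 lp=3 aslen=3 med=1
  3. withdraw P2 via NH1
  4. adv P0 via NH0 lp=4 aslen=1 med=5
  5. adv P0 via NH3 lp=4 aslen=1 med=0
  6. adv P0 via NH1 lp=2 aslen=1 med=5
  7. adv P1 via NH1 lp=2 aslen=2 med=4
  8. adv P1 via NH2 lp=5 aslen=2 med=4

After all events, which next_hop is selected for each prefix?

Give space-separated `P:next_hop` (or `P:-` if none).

Op 1: best P0=- P1=- P2=NH1
Op 2: best P0=- P1=- P2=NH1
Op 3: best P0=- P1=- P2=-
Op 4: best P0=NH0 P1=- P2=-
Op 5: best P0=NH3 P1=- P2=-
Op 6: best P0=NH3 P1=- P2=-
Op 7: best P0=NH3 P1=NH1 P2=-
Op 8: best P0=NH3 P1=NH2 P2=-

Answer: P0:NH3 P1:NH2 P2:-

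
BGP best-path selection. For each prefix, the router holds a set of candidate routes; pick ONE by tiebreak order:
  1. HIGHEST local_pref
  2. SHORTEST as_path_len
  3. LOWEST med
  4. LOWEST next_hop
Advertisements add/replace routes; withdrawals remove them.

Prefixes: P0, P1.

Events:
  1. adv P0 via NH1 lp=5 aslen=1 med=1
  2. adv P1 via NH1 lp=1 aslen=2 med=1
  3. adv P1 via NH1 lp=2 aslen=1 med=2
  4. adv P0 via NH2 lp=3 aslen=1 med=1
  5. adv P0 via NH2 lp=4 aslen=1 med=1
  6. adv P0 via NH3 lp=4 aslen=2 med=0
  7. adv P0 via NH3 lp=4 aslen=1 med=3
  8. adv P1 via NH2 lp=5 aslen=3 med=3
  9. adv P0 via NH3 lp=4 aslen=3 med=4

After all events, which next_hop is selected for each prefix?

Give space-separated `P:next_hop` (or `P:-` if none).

Op 1: best P0=NH1 P1=-
Op 2: best P0=NH1 P1=NH1
Op 3: best P0=NH1 P1=NH1
Op 4: best P0=NH1 P1=NH1
Op 5: best P0=NH1 P1=NH1
Op 6: best P0=NH1 P1=NH1
Op 7: best P0=NH1 P1=NH1
Op 8: best P0=NH1 P1=NH2
Op 9: best P0=NH1 P1=NH2

Answer: P0:NH1 P1:NH2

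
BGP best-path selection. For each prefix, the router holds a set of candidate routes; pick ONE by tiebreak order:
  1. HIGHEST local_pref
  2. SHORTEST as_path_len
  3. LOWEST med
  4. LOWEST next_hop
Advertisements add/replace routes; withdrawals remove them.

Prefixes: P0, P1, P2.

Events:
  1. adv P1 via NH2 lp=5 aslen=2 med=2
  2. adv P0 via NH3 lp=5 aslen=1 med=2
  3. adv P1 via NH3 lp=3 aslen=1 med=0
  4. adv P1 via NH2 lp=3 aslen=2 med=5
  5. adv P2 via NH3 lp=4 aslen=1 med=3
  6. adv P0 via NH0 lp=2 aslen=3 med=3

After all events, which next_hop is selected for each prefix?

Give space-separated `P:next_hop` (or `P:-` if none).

Op 1: best P0=- P1=NH2 P2=-
Op 2: best P0=NH3 P1=NH2 P2=-
Op 3: best P0=NH3 P1=NH2 P2=-
Op 4: best P0=NH3 P1=NH3 P2=-
Op 5: best P0=NH3 P1=NH3 P2=NH3
Op 6: best P0=NH3 P1=NH3 P2=NH3

Answer: P0:NH3 P1:NH3 P2:NH3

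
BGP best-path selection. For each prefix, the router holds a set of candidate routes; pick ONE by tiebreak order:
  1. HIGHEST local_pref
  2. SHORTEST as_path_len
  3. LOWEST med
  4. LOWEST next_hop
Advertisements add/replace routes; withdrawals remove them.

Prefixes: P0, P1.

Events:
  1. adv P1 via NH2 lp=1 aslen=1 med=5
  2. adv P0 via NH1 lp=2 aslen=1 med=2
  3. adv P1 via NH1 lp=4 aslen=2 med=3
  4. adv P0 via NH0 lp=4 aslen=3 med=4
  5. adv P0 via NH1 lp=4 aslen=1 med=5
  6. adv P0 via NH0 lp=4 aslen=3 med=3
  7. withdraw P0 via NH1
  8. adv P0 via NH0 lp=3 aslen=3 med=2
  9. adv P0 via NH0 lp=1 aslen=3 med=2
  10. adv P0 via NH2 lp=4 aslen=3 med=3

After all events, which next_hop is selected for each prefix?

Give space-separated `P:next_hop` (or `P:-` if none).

Op 1: best P0=- P1=NH2
Op 2: best P0=NH1 P1=NH2
Op 3: best P0=NH1 P1=NH1
Op 4: best P0=NH0 P1=NH1
Op 5: best P0=NH1 P1=NH1
Op 6: best P0=NH1 P1=NH1
Op 7: best P0=NH0 P1=NH1
Op 8: best P0=NH0 P1=NH1
Op 9: best P0=NH0 P1=NH1
Op 10: best P0=NH2 P1=NH1

Answer: P0:NH2 P1:NH1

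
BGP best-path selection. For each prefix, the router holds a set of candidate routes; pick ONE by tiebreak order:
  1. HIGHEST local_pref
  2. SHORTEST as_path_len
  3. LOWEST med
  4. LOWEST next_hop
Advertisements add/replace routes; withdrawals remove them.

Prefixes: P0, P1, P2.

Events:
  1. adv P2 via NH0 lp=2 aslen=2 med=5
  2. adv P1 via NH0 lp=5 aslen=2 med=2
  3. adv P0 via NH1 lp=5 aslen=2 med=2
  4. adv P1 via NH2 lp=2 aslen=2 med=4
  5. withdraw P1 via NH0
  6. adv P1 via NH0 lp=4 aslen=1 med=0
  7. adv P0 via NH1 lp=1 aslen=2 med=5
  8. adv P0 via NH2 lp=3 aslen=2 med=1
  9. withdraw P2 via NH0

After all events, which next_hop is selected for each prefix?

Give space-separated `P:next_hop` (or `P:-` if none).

Op 1: best P0=- P1=- P2=NH0
Op 2: best P0=- P1=NH0 P2=NH0
Op 3: best P0=NH1 P1=NH0 P2=NH0
Op 4: best P0=NH1 P1=NH0 P2=NH0
Op 5: best P0=NH1 P1=NH2 P2=NH0
Op 6: best P0=NH1 P1=NH0 P2=NH0
Op 7: best P0=NH1 P1=NH0 P2=NH0
Op 8: best P0=NH2 P1=NH0 P2=NH0
Op 9: best P0=NH2 P1=NH0 P2=-

Answer: P0:NH2 P1:NH0 P2:-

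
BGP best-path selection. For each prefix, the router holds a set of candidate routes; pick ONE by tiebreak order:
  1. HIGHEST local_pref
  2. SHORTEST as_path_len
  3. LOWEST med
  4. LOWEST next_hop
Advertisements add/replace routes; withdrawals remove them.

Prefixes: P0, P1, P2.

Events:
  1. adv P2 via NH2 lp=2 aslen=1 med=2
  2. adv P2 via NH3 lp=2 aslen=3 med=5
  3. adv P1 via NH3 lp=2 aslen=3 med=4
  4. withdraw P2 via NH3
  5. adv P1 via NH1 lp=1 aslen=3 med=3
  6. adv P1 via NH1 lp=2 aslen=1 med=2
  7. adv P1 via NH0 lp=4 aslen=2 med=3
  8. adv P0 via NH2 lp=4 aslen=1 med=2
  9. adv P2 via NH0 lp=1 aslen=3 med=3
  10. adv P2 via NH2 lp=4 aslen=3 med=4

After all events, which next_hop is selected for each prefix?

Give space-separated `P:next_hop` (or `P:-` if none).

Op 1: best P0=- P1=- P2=NH2
Op 2: best P0=- P1=- P2=NH2
Op 3: best P0=- P1=NH3 P2=NH2
Op 4: best P0=- P1=NH3 P2=NH2
Op 5: best P0=- P1=NH3 P2=NH2
Op 6: best P0=- P1=NH1 P2=NH2
Op 7: best P0=- P1=NH0 P2=NH2
Op 8: best P0=NH2 P1=NH0 P2=NH2
Op 9: best P0=NH2 P1=NH0 P2=NH2
Op 10: best P0=NH2 P1=NH0 P2=NH2

Answer: P0:NH2 P1:NH0 P2:NH2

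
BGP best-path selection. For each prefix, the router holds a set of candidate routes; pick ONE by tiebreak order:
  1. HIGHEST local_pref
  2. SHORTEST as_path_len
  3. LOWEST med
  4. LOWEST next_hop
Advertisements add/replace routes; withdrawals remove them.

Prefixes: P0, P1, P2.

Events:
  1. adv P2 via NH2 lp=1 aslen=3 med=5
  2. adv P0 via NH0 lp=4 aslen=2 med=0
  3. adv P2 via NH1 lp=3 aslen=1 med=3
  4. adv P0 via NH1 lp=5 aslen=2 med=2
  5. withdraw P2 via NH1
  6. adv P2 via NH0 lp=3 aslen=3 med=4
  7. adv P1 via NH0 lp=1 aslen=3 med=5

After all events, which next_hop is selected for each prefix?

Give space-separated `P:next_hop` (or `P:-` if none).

Op 1: best P0=- P1=- P2=NH2
Op 2: best P0=NH0 P1=- P2=NH2
Op 3: best P0=NH0 P1=- P2=NH1
Op 4: best P0=NH1 P1=- P2=NH1
Op 5: best P0=NH1 P1=- P2=NH2
Op 6: best P0=NH1 P1=- P2=NH0
Op 7: best P0=NH1 P1=NH0 P2=NH0

Answer: P0:NH1 P1:NH0 P2:NH0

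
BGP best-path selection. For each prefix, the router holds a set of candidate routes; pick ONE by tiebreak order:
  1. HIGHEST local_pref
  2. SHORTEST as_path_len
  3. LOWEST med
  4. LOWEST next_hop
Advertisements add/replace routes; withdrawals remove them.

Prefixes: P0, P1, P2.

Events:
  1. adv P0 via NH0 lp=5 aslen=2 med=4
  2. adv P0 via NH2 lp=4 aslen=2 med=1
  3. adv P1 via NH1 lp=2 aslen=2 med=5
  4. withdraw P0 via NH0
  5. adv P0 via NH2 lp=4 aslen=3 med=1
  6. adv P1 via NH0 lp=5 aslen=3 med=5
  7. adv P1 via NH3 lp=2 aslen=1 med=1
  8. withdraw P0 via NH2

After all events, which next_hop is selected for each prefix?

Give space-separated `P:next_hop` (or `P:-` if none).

Op 1: best P0=NH0 P1=- P2=-
Op 2: best P0=NH0 P1=- P2=-
Op 3: best P0=NH0 P1=NH1 P2=-
Op 4: best P0=NH2 P1=NH1 P2=-
Op 5: best P0=NH2 P1=NH1 P2=-
Op 6: best P0=NH2 P1=NH0 P2=-
Op 7: best P0=NH2 P1=NH0 P2=-
Op 8: best P0=- P1=NH0 P2=-

Answer: P0:- P1:NH0 P2:-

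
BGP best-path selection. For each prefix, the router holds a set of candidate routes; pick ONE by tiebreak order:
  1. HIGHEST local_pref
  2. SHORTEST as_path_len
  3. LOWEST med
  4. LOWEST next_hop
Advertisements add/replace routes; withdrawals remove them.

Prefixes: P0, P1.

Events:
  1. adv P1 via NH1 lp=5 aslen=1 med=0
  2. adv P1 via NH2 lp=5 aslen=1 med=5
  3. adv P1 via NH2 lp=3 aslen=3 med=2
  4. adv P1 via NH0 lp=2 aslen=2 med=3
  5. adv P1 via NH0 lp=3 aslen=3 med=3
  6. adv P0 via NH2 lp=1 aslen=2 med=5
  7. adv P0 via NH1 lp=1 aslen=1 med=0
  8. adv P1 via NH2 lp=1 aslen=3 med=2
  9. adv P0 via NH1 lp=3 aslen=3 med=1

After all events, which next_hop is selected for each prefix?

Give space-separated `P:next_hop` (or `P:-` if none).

Op 1: best P0=- P1=NH1
Op 2: best P0=- P1=NH1
Op 3: best P0=- P1=NH1
Op 4: best P0=- P1=NH1
Op 5: best P0=- P1=NH1
Op 6: best P0=NH2 P1=NH1
Op 7: best P0=NH1 P1=NH1
Op 8: best P0=NH1 P1=NH1
Op 9: best P0=NH1 P1=NH1

Answer: P0:NH1 P1:NH1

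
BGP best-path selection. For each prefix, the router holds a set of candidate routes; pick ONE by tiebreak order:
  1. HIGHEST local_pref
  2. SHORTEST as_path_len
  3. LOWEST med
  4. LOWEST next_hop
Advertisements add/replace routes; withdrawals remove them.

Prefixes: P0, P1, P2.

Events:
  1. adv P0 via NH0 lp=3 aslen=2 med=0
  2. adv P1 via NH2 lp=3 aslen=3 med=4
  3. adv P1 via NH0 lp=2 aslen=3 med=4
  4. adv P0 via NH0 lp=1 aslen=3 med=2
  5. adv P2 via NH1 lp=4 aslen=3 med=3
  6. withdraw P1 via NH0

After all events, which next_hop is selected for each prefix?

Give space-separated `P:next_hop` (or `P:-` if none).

Answer: P0:NH0 P1:NH2 P2:NH1

Derivation:
Op 1: best P0=NH0 P1=- P2=-
Op 2: best P0=NH0 P1=NH2 P2=-
Op 3: best P0=NH0 P1=NH2 P2=-
Op 4: best P0=NH0 P1=NH2 P2=-
Op 5: best P0=NH0 P1=NH2 P2=NH1
Op 6: best P0=NH0 P1=NH2 P2=NH1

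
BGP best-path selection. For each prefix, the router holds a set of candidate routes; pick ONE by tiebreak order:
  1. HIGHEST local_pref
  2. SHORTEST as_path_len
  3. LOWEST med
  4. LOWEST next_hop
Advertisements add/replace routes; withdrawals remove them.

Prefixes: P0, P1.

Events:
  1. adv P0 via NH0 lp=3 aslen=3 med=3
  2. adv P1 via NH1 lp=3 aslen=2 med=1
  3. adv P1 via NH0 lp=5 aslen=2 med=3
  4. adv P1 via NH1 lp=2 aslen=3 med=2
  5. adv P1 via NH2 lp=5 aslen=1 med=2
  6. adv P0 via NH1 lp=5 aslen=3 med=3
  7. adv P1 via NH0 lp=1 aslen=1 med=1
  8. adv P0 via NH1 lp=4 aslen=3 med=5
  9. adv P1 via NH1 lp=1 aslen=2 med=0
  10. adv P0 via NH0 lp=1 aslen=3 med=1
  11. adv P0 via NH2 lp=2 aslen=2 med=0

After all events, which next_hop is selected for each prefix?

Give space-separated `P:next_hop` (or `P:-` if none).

Op 1: best P0=NH0 P1=-
Op 2: best P0=NH0 P1=NH1
Op 3: best P0=NH0 P1=NH0
Op 4: best P0=NH0 P1=NH0
Op 5: best P0=NH0 P1=NH2
Op 6: best P0=NH1 P1=NH2
Op 7: best P0=NH1 P1=NH2
Op 8: best P0=NH1 P1=NH2
Op 9: best P0=NH1 P1=NH2
Op 10: best P0=NH1 P1=NH2
Op 11: best P0=NH1 P1=NH2

Answer: P0:NH1 P1:NH2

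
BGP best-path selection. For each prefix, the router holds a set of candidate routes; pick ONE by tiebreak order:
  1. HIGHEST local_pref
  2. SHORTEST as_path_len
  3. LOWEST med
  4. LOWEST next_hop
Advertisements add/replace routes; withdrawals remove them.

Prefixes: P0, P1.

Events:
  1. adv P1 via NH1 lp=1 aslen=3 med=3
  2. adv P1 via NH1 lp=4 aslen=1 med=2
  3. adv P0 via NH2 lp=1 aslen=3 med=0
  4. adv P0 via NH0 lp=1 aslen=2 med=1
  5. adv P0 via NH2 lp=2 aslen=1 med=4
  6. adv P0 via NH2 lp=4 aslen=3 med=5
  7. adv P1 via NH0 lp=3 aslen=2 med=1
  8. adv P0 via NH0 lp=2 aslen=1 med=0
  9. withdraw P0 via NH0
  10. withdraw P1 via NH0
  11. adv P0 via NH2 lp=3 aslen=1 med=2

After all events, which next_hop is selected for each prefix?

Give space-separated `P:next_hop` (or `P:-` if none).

Op 1: best P0=- P1=NH1
Op 2: best P0=- P1=NH1
Op 3: best P0=NH2 P1=NH1
Op 4: best P0=NH0 P1=NH1
Op 5: best P0=NH2 P1=NH1
Op 6: best P0=NH2 P1=NH1
Op 7: best P0=NH2 P1=NH1
Op 8: best P0=NH2 P1=NH1
Op 9: best P0=NH2 P1=NH1
Op 10: best P0=NH2 P1=NH1
Op 11: best P0=NH2 P1=NH1

Answer: P0:NH2 P1:NH1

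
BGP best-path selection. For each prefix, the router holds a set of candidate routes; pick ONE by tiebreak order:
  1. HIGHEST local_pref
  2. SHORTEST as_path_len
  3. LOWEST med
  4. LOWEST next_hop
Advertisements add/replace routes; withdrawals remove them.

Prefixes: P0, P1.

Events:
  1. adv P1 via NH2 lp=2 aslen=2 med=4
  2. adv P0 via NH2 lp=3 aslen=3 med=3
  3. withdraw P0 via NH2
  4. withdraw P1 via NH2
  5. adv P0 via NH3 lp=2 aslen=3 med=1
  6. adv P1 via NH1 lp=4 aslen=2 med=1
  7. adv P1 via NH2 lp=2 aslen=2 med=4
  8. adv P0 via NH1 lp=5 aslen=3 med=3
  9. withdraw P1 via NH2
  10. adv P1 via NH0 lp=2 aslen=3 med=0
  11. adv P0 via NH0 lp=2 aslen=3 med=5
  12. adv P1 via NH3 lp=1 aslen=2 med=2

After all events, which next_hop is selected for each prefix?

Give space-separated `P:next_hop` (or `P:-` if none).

Answer: P0:NH1 P1:NH1

Derivation:
Op 1: best P0=- P1=NH2
Op 2: best P0=NH2 P1=NH2
Op 3: best P0=- P1=NH2
Op 4: best P0=- P1=-
Op 5: best P0=NH3 P1=-
Op 6: best P0=NH3 P1=NH1
Op 7: best P0=NH3 P1=NH1
Op 8: best P0=NH1 P1=NH1
Op 9: best P0=NH1 P1=NH1
Op 10: best P0=NH1 P1=NH1
Op 11: best P0=NH1 P1=NH1
Op 12: best P0=NH1 P1=NH1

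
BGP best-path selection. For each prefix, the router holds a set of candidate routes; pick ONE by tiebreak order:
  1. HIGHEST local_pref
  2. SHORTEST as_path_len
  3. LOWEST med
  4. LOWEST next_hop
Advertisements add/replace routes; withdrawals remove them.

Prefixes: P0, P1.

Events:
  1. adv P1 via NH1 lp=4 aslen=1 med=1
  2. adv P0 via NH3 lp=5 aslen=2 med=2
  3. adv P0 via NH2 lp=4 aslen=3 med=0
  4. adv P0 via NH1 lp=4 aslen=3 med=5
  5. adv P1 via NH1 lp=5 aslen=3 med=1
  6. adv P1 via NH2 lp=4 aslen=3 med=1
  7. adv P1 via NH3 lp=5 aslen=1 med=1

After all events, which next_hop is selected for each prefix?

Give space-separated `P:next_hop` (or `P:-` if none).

Op 1: best P0=- P1=NH1
Op 2: best P0=NH3 P1=NH1
Op 3: best P0=NH3 P1=NH1
Op 4: best P0=NH3 P1=NH1
Op 5: best P0=NH3 P1=NH1
Op 6: best P0=NH3 P1=NH1
Op 7: best P0=NH3 P1=NH3

Answer: P0:NH3 P1:NH3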